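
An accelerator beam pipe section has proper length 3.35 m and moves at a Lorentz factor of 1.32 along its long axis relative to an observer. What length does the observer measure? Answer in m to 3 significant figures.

γ = 1.32 (given)
Length contraction: L = L₀/γ = 3.35/1.32 = 2.54 m

L ≈ 2.54 m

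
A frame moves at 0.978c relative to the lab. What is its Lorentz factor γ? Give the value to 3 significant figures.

γ = 1/√(1 − β²) = 1/√(1 − 0.978²) = 1/√(0.043516) = 4.79

γ ≈ 4.79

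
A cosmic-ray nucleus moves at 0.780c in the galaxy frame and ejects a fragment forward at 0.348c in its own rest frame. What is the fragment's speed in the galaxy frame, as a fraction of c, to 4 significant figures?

u ≈ 0.8872c

Compose boost 2: (0.348 + 0.780)/(1 + 0.348×0.780) = 1.128/1.27144 = 0.8872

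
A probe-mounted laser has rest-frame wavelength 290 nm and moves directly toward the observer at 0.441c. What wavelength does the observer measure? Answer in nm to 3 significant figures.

λ_obs ≈ 181 nm

Relativistic Doppler: λ_obs = λ_src √((1−β)/(1+β))
= 290 × √(0.55900/1.4410) = 290 × 0.62284 = 181 nm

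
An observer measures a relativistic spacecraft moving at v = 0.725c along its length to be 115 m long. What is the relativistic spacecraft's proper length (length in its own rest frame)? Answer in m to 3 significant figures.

L₀ ≈ 167 m

γ = 1/√(1 − 0.725²) = 1.4519
L₀ = γL = 1.4519 × 115 = 167 m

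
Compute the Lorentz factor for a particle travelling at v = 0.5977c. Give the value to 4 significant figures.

γ = 1/√(1 − β²) = 1/√(1 − 0.5977²) = 1/√(0.642755) = 1.247

γ ≈ 1.247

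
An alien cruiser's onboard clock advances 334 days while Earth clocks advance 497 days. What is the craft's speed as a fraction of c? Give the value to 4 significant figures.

γ = Δt/τ₀ = 497/334 = 1.48802
β = √(1 − 1/γ²) = √(1 − 1/1.48802²) = 0.7405

β ≈ 0.7405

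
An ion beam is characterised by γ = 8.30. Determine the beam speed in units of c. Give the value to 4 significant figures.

β ≈ 0.9927

β = √(1 − 1/γ²) = √(1 − 1/8.30²) = √(0.985484) = 0.9927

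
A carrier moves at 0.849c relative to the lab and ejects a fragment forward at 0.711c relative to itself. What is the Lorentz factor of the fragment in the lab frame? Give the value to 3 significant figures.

γ ≈ 4.32

u_lab = (0.711 + 0.849)/(1 + 0.711×0.849) = 1.560/1.60364 = 0.972788
γ = 1/√(1 − 0.972788²) = 4.32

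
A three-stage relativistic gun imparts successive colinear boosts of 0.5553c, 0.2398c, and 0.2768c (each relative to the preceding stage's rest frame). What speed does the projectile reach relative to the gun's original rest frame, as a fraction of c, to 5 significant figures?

Compose boost 2: (0.2398 + 0.5553)/(1 + 0.2398×0.5553) = 0.79510/1.133161 = 0.7016656
Compose boost 3: (0.2768 + 0.7016656)/(1 + 0.2768×0.7016656) = 0.9784656/1.194221 = 0.81933

u ≈ 0.81933c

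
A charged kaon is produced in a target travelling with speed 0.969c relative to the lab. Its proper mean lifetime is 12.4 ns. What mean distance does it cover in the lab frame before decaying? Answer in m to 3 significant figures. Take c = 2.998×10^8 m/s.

γ = 1/√(1 − 0.969²) = 4.0476
Dilated lifetime: Δt = γτ₀ = 4.0476 × 12.4 ns = 50.190 ns
d = vΔt = 0.969c × 50.190 ns = 2.9051×10^8 m/s × 5.0190×10^-8 s = 14.6 m

d ≈ 14.6 m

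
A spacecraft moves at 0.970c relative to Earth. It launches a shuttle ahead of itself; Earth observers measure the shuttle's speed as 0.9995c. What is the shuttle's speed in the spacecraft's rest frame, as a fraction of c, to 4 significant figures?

Inverse velocity addition: u' = (u − v)/(1 − uv/c²)
= (0.9995 − 0.970)/(1 − 0.9995×0.970) = 0.02950/0.0304850 = 0.9677

u' ≈ 0.9677c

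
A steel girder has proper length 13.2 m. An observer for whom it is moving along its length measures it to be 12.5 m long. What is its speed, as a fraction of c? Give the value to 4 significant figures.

β ≈ 0.3213

γ = L₀/L = 13.2/12.5 = 1.05600
β = √(1 − 1/γ²) = 0.3213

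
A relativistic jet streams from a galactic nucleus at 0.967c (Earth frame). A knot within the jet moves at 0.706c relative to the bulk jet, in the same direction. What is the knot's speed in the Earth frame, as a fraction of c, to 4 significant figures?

Relativistic velocity addition: u = (u' + v)/(1 + u'v/c²)
= (0.706 + 0.967)/(1 + 0.706×0.967) = 1.673/1.68270 = 0.9942

u ≈ 0.9942c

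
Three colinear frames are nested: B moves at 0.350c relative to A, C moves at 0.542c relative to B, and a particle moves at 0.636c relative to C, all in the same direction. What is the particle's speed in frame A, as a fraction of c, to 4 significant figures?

u ≈ 0.9383c

Compose boost 2: (0.542 + 0.350)/(1 + 0.542×0.350) = 0.8920/1.18970 = 0.749769
Compose boost 3: (0.636 + 0.749769)/(1 + 0.636×0.749769) = 1.38577/1.47685 = 0.9383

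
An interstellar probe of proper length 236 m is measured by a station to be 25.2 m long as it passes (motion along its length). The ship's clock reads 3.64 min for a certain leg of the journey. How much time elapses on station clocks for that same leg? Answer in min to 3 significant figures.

Length contraction ⇒ γ = L₀/L = 236/25.2 = 9.3651
Time dilation: Δt = γτ₀ = 9.3651 × 3.64 min = 34.1 min

Δt ≈ 34.1 min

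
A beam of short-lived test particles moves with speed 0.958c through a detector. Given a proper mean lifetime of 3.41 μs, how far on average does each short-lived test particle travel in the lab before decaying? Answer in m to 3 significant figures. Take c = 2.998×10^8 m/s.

γ = 1/√(1 − 0.958²) = 3.4871
Dilated lifetime: Δt = γτ₀ = 3.4871 × 3.41 μs = 11.891 μs
d = vΔt = 0.958c × 11.891 μs = 2.8721×10^8 m/s × 1.1891×10^-5 s = 3420 m

d ≈ 3420 m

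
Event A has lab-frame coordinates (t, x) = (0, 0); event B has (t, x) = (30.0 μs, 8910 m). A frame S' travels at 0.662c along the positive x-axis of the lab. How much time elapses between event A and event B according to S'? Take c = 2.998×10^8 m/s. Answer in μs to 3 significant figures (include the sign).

Δt' ≈ 13.8 μs

γ = 1/√(1 − 0.662²) = 1.3342
Δt' = γ(Δt − vΔx/c²) = 1.3342 × (30.0 μs − 0.662×8910 m / (2.998×10^8 m/s))
= 1.3342 × (10.325 μs) = 13.8 μs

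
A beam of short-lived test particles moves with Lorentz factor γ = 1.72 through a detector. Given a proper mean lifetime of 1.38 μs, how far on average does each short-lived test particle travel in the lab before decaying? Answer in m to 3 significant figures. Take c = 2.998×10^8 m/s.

d ≈ 579 m

β = √(1 − 1/γ²) = √(1 − 1/1.72²) = 0.81362
Dilated lifetime: Δt = γτ₀ = 1.72 × 1.38 μs = 2.3736 μs
d = vΔt = 0.81362c × 2.3736 μs = 2.4392×10^8 m/s × 2.3736×10^-6 s = 579 m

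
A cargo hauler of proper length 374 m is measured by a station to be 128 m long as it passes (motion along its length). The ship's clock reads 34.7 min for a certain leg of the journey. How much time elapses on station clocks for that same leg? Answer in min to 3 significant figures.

Δt ≈ 101 min

Length contraction ⇒ γ = L₀/L = 374/128 = 2.9219
Time dilation: Δt = γτ₀ = 2.9219 × 34.7 min = 101 min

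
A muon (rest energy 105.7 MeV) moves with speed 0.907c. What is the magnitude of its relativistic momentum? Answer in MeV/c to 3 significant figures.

p ≈ 228 MeV/c

γ = 1/√(1 − 0.907²) = 2.3746
p = γβm₀c = 2.3746 × 0.907 × 105.7 MeV/c = 228 MeV/c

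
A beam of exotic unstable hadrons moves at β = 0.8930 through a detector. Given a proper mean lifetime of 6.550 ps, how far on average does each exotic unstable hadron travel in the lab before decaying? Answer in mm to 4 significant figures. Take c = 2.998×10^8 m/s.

d ≈ 3.896 mm

γ = 1/√(1 − 0.8930²) = 2.22194
Dilated lifetime: Δt = γτ₀ = 2.22194 × 6.550 ps = 14.5537 ps
d = vΔt = 0.8930c × 14.5537 ps = 2.67721×10^8 m/s × 1.45537×10^-11 s = 3.896 mm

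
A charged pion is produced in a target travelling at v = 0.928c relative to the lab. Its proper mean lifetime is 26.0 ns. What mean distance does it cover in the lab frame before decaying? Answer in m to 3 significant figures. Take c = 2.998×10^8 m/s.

d ≈ 19.4 m

γ = 1/√(1 − 0.928²) = 2.6840
Dilated lifetime: Δt = γτ₀ = 2.6840 × 26.0 ns = 69.784 ns
d = vΔt = 0.928c × 69.784 ns = 2.7821×10^8 m/s × 6.9784×10^-8 s = 19.4 m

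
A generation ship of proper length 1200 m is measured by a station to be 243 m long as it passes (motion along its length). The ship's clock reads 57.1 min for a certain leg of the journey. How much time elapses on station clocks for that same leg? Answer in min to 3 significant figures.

Length contraction ⇒ γ = L₀/L = 1200/243 = 4.9383
Time dilation: Δt = γτ₀ = 4.9383 × 57.1 min = 282 min

Δt ≈ 282 min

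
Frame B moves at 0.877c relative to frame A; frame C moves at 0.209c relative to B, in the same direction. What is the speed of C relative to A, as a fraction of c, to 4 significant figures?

Compose boost 2: (0.209 + 0.877)/(1 + 0.209×0.877) = 1.086/1.18329 = 0.9178

u ≈ 0.9178c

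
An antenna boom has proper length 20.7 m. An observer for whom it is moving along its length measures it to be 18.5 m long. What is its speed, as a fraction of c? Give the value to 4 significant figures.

γ = L₀/L = 20.7/18.5 = 1.11892
β = √(1 − 1/γ²) = 0.4486

β ≈ 0.4486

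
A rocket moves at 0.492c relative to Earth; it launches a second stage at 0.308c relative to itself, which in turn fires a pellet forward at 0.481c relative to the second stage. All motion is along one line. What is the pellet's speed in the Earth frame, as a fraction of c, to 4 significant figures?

u ≈ 0.8812c

Compose boost 2: (0.308 + 0.492)/(1 + 0.308×0.492) = 0.8000/1.15154 = 0.694724
Compose boost 3: (0.481 + 0.694724)/(1 + 0.481×0.694724) = 1.17572/1.33416 = 0.8812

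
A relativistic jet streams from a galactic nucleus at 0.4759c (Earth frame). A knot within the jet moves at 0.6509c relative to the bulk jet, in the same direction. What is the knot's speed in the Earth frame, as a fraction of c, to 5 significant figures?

Relativistic velocity addition: u = (u' + v)/(1 + u'v/c²)
= (0.6509 + 0.4759)/(1 + 0.6509×0.4759) = 1.1268/1.309763 = 0.86031

u ≈ 0.86031c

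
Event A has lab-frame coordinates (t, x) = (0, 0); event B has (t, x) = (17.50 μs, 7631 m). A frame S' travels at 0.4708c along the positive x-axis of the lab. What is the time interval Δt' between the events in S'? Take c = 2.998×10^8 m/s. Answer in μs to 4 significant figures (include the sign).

Δt' ≈ 6.253 μs

γ = 1/√(1 − 0.4708²) = 1.13348
Δt' = γ(Δt − vΔx/c²) = 1.13348 × (17.50 μs − 0.4708×7631 m / (2.998×10^8 m/s))
= 1.13348 × (5.51643 μs) = 6.253 μs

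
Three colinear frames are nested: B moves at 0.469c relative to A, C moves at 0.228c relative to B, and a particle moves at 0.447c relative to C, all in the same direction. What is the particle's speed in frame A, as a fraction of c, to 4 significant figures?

u ≈ 0.8402c

Compose boost 2: (0.228 + 0.469)/(1 + 0.228×0.469) = 0.6970/1.10693 = 0.629668
Compose boost 3: (0.447 + 0.629668)/(1 + 0.447×0.629668) = 1.07667/1.28146 = 0.8402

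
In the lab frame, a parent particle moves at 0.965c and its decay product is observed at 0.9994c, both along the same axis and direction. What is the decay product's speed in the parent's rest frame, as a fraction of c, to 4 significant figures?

u' ≈ 0.9669c

Inverse velocity addition: u' = (u − v)/(1 − uv/c²)
= (0.9994 − 0.965)/(1 − 0.9994×0.965) = 0.03440/0.0355790 = 0.9669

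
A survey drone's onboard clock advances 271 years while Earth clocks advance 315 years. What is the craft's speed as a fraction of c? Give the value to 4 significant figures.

β ≈ 0.5098

γ = Δt/τ₀ = 315/271 = 1.16236
β = √(1 − 1/γ²) = √(1 − 1/1.16236²) = 0.5098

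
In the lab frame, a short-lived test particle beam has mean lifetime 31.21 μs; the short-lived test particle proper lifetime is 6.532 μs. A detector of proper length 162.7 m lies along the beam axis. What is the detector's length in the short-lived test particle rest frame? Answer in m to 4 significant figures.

L ≈ 34.05 m

Time dilation ⇒ γ = Δt/τ₀ = 31.21/6.532 = 4.77802
Length contraction: L = L₀/γ = 162.7/4.77802 = 34.05 m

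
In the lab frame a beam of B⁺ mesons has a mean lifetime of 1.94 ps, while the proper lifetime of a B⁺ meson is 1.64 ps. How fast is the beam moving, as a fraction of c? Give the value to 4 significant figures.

β ≈ 0.5342

γ = Δt/τ₀ = 1.94/1.64 = 1.18293
β = √(1 − 1/γ²) = √(1 − 1/1.18293²) = 0.5342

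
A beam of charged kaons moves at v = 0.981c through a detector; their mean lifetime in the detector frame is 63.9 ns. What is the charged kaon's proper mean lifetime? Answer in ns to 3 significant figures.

τ₀ ≈ 12.4 ns

γ = 1/√(1 − 0.981²) = 5.1544
Proper time: τ₀ = Δt/γ = 63.9/5.1544 = 12.4 ns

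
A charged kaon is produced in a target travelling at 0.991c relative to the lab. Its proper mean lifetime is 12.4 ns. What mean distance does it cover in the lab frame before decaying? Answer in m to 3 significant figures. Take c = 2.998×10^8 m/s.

γ = 1/√(1 − 0.991²) = 7.4704
Dilated lifetime: Δt = γτ₀ = 7.4704 × 12.4 ns = 92.633 ns
d = vΔt = 0.991c × 92.633 ns = 2.9710×10^8 m/s × 9.2633×10^-8 s = 27.5 m

d ≈ 27.5 m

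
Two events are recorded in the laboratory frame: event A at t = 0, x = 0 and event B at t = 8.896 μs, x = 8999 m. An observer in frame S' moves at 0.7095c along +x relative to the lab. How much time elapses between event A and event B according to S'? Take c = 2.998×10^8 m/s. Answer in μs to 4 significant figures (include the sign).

Δt' ≈ -17.60 μs

γ = 1/√(1 − 0.7095²) = 1.41903
Δt' = γ(Δt − vΔx/c²) = 1.41903 × (8.896 μs − 0.7095×8999 m / (2.998×10^8 m/s))
= 1.41903 × (-12.4008 μs) = -17.60 μs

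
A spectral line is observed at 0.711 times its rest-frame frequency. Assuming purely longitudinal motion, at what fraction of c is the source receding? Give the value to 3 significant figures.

f_obs/f_src = √((1−β)/(1+β)) = 0.711  ⇒  (1−β)/(1+β) = 0.50552
β = |1 − D²|/(1 + D²) = |1 − 0.50552|/(1 + 0.50552) = 0.328

β ≈ 0.328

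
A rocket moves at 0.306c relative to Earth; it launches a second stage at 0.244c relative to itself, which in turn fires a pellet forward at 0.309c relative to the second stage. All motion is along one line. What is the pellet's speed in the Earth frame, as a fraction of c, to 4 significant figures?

Compose boost 2: (0.244 + 0.306)/(1 + 0.244×0.306) = 0.5500/1.07466 = 0.511788
Compose boost 3: (0.309 + 0.511788)/(1 + 0.309×0.511788) = 0.820788/1.15814 = 0.7087

u ≈ 0.7087c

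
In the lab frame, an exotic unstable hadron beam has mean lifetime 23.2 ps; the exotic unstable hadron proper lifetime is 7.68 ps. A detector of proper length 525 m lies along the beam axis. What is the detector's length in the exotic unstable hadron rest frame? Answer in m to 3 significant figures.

L ≈ 174 m

Time dilation ⇒ γ = Δt/τ₀ = 23.2/7.68 = 3.0208
Length contraction: L = L₀/γ = 525/3.0208 = 174 m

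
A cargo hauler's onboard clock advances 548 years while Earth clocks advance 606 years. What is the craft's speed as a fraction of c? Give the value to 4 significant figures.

β ≈ 0.4269

γ = Δt/τ₀ = 606/548 = 1.10584
β = √(1 − 1/γ²) = √(1 − 1/1.10584²) = 0.4269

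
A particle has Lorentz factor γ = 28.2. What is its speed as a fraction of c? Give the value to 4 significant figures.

β = √(1 − 1/γ²) = √(1 − 1/28.2²) = √(0.998743) = 0.9994

β ≈ 0.9994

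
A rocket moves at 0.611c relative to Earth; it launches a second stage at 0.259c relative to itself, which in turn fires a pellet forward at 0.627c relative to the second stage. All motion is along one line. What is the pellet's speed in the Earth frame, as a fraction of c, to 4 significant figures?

u ≈ 0.9369c

Compose boost 2: (0.259 + 0.611)/(1 + 0.259×0.611) = 0.8700/1.15825 = 0.751134
Compose boost 3: (0.627 + 0.751134)/(1 + 0.627×0.751134) = 1.37813/1.47096 = 0.9369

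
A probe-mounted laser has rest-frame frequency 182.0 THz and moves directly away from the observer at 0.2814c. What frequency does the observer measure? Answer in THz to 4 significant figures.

f_obs ≈ 136.3 THz

Relativistic Doppler: f_obs = f_src √((1−β)/(1+β))
= 182.0 × √(0.718600/1.28140) = 182.0 × 0.748861 = 136.3 THz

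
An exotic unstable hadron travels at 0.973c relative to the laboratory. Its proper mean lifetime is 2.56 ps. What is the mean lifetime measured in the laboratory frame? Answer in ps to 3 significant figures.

Δt ≈ 11.1 ps

γ = 1/√(1 − 0.973²) = 4.3327
Time dilation: Δt = γτ₀ = 4.3327 × 2.56 ps = 11.1 ps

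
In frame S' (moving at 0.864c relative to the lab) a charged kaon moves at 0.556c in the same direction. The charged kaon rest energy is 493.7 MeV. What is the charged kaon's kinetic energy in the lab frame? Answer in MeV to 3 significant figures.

K ≈ 1250 MeV

u_lab = (0.556 + 0.864)/(1 + 0.556×0.864) = 0.959211
γ = 1/√(1 − 0.959211²) = 3.5374
K = (γ − 1)m₀c² = (3.5374 − 1) × 493.7 = 2.5374 × 493.7 = 1250 MeV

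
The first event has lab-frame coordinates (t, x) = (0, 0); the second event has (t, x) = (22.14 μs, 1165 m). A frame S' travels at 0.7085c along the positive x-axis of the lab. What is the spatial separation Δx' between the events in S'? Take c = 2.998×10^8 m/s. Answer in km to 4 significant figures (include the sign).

γ = 1/√(1 − 0.7085²) = 1.41701
Δx' = γ(Δx − vΔt) = 1.41701 × (1165 m − 0.7085×(2.998×10^8 m/s)×22.14×10^-6 s)
= 1.41701 × (-3537.72 m) = -5.013 km

Δx' ≈ -5.013 km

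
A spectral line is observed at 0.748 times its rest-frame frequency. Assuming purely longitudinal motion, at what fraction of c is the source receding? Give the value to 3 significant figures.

f_obs/f_src = √((1−β)/(1+β)) = 0.748  ⇒  (1−β)/(1+β) = 0.55950
β = |1 − D²|/(1 + D²) = |1 − 0.55950|/(1 + 0.55950) = 0.282

β ≈ 0.282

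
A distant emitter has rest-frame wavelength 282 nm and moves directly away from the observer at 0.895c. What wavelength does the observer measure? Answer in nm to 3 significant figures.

Relativistic Doppler: λ_obs = λ_src √((1+β)/(1−β))
= 282 × √(1.8950/0.10500) = 282 × 4.2482 = 1200 nm

λ_obs ≈ 1200 nm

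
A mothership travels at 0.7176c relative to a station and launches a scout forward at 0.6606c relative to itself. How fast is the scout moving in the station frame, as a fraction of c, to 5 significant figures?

u ≈ 0.93498c

Compose boost 2: (0.6606 + 0.7176)/(1 + 0.6606×0.7176) = 1.3782/1.474047 = 0.93498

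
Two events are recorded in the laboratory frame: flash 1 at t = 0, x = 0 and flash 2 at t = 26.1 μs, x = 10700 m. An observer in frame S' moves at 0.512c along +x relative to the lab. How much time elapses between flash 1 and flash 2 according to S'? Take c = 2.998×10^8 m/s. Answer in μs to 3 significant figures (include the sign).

Δt' ≈ 9.11 μs

γ = 1/√(1 − 0.512²) = 1.1642
Δt' = γ(Δt − vΔx/c²) = 1.1642 × (26.1 μs − 0.512×10700 m / (2.998×10^8 m/s))
= 1.1642 × (7.8265 μs) = 9.11 μs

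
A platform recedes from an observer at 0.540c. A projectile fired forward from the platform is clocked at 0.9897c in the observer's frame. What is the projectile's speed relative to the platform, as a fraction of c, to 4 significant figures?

Inverse velocity addition: u' = (u − v)/(1 − uv/c²)
= (0.9897 − 0.540)/(1 − 0.9897×0.540) = 0.4497/0.465562 = 0.9659

u' ≈ 0.9659c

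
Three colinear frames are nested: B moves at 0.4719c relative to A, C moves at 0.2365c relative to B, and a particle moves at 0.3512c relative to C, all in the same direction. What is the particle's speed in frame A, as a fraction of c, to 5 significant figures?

u ≈ 0.80770c

Compose boost 2: (0.2365 + 0.4719)/(1 + 0.2365×0.4719) = 0.70840/1.111604 = 0.6372771
Compose boost 3: (0.3512 + 0.6372771)/(1 + 0.3512×0.6372771) = 0.9884771/1.223812 = 0.80770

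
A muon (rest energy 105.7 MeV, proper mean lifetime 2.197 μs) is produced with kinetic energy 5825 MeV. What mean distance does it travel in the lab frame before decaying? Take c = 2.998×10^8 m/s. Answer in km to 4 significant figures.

d ≈ 36.95 km

γ = 1 + K/(m₀c²) = 1 + 5825/105.7 = 56.1088
β = √(1 − 1/γ²) = 0.999841
Dilated lifetime: γτ₀ = 56.1088 × 2.197 μs = 123.271 μs
d = βc·γτ₀ = 0.999841 × (2.998×10^8 m/s) × 0.000123271 s = 36.95 km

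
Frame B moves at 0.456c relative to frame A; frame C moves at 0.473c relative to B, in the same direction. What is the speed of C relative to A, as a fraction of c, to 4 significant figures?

Compose boost 2: (0.473 + 0.456)/(1 + 0.473×0.456) = 0.9290/1.21569 = 0.7642

u ≈ 0.7642c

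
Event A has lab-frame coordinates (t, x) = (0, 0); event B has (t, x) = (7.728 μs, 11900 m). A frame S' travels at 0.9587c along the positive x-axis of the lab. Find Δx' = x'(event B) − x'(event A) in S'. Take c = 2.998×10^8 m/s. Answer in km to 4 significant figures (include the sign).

γ = 1/√(1 − 0.9587²) = 3.51594
Δx' = γ(Δx − vΔt) = 3.51594 × (11900 m − 0.9587×(2.998×10^8 m/s)×7.728×10^-6 s)
= 3.51594 × (9678.83 m) = 34.03 km

Δx' ≈ 34.03 km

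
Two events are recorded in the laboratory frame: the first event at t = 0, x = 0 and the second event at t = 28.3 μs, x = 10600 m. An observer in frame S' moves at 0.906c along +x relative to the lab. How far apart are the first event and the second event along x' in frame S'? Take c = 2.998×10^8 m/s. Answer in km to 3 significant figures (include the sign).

Δx' ≈ 6.88 km

γ = 1/√(1 − 0.906²) = 2.3625
Δx' = γ(Δx − vΔt) = 2.3625 × (10600 m − 0.906×(2.998×10^8 m/s)×28.3×10^-6 s)
= 2.3625 × (2913.2 m) = 6.88 km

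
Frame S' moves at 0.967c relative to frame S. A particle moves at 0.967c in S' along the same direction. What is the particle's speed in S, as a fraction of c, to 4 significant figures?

Relativistic velocity addition: u = (u' + v)/(1 + u'v/c²)
= (0.967 + 0.967)/(1 + 0.967×0.967) = 1.934/1.93509 = 0.9994

u ≈ 0.9994c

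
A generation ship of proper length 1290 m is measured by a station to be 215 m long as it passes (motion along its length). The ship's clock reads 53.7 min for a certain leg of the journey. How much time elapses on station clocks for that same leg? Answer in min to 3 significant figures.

Length contraction ⇒ γ = L₀/L = 1290/215 = 6.0000
Time dilation: Δt = γτ₀ = 6.0000 × 53.7 min = 322 min

Δt ≈ 322 min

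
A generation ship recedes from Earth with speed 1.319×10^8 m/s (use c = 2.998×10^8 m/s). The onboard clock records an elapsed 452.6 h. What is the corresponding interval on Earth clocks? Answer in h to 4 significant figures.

Δt ≈ 504.0 h

β = v/c = 1.319×10^8 / 2.998×10^8 = 0.439960
γ = 1/√(1 − 0.439960²) = 1.11356
Time dilation: Δt = γτ₀ = 1.11356 × 452.6 h = 504.0 h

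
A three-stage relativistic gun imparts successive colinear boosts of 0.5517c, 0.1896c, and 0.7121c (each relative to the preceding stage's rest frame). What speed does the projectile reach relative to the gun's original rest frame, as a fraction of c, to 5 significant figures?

u ≈ 0.93593c

Compose boost 2: (0.1896 + 0.5517)/(1 + 0.1896×0.5517) = 0.74130/1.104602 = 0.6711013
Compose boost 3: (0.7121 + 0.6711013)/(1 + 0.7121×0.6711013) = 1.383201/1.477891 = 0.93593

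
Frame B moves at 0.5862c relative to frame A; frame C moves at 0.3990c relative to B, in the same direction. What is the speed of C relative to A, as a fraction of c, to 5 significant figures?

Compose boost 2: (0.3990 + 0.5862)/(1 + 0.3990×0.5862) = 0.98520/1.233894 = 0.79845

u ≈ 0.79845c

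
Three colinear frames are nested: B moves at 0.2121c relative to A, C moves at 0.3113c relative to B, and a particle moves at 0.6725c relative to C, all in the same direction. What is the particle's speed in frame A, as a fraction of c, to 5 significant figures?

u ≈ 0.87468c

Compose boost 2: (0.3113 + 0.2121)/(1 + 0.3113×0.2121) = 0.52340/1.066027 = 0.4909821
Compose boost 3: (0.6725 + 0.4909821)/(1 + 0.6725×0.4909821) = 1.163482/1.330185 = 0.87468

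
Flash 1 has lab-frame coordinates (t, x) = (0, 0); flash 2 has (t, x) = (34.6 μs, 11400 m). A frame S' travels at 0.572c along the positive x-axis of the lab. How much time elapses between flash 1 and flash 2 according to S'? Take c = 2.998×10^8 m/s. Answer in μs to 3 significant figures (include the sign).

γ = 1/√(1 − 0.572²) = 1.2191
Δt' = γ(Δt − vΔx/c²) = 1.2191 × (34.6 μs − 0.572×11400 m / (2.998×10^8 m/s))
= 1.2191 × (12.849 μs) = 15.7 μs

Δt' ≈ 15.7 μs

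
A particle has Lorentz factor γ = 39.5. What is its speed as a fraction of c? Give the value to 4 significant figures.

β = √(1 − 1/γ²) = √(1 − 1/39.5²) = √(0.999359) = 0.9997

β ≈ 0.9997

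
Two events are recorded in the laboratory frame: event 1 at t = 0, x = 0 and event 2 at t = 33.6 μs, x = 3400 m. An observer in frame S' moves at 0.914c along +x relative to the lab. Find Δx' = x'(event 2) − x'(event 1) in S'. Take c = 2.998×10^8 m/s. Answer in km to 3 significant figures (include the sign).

γ = 1/√(1 − 0.914²) = 2.4648
Δx' = γ(Δx − vΔt) = 2.4648 × (3400 m − 0.914×(2.998×10^8 m/s)×33.6×10^-6 s)
= 2.4648 × (-5807.0 m) = -14.3 km

Δx' ≈ -14.3 km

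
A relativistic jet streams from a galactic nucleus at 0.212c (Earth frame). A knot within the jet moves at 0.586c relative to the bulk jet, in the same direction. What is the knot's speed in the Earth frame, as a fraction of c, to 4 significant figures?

Relativistic velocity addition: u = (u' + v)/(1 + u'v/c²)
= (0.586 + 0.212)/(1 + 0.586×0.212) = 0.7980/1.12423 = 0.7098

u ≈ 0.7098c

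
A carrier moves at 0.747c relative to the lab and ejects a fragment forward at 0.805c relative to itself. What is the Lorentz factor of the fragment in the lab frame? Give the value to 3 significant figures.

γ ≈ 4.06

u_lab = (0.805 + 0.747)/(1 + 0.805×0.747) = 1.552/1.60134 = 0.969191
γ = 1/√(1 − 0.969191²) = 4.06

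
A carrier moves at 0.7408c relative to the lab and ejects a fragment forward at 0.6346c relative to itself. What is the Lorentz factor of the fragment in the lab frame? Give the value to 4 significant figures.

u_lab = (0.6346 + 0.7408)/(1 + 0.6346×0.7408) = 1.3754/1.470112 = 0.9355752
γ = 1/√(1 − 0.9355752²) = 2.832

γ ≈ 2.832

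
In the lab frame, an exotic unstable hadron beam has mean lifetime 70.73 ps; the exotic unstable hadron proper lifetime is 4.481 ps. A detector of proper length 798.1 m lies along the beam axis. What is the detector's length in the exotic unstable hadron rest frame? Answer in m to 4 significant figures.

Time dilation ⇒ γ = Δt/τ₀ = 70.73/4.481 = 15.7844
Length contraction: L = L₀/γ = 798.1/15.7844 = 50.56 m

L ≈ 50.56 m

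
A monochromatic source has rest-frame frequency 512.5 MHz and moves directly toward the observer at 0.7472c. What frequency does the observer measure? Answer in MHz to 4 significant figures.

f_obs ≈ 1347 MHz

Relativistic Doppler: f_obs = f_src √((1+β)/(1−β))
= 512.5 × √(1.74720/0.252800) = 512.5 × 2.62895 = 1347 MHz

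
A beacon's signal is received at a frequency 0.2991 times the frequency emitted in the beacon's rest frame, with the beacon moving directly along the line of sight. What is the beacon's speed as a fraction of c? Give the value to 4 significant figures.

β ≈ 0.8358

f_obs/f_src = √((1−β)/(1+β)) = 0.2991  ⇒  (1−β)/(1+β) = 0.0894608
β = |1 − D²|/(1 + D²) = |1 − 0.0894608|/(1 + 0.0894608) = 0.8358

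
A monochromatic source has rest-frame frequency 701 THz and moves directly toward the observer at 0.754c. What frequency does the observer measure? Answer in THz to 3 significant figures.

Relativistic Doppler: f_obs = f_src √((1+β)/(1−β))
= 701 × √(1.7540/0.24600) = 701 × 2.6702 = 1870 THz

f_obs ≈ 1870 THz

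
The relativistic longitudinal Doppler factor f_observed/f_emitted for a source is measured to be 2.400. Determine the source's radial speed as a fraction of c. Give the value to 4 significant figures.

β ≈ 0.7041

f_obs/f_src = √((1+β)/(1−β)) = 2.400  ⇒  (1+β)/(1−β) = 5.76000
β = |1 − D²|/(1 + D²) = |1 − 5.76000|/(1 + 5.76000) = 0.7041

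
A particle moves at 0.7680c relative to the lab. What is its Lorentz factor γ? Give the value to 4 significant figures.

γ = 1/√(1 − β²) = 1/√(1 − 0.7680²) = 1/√(0.410176) = 1.561

γ ≈ 1.561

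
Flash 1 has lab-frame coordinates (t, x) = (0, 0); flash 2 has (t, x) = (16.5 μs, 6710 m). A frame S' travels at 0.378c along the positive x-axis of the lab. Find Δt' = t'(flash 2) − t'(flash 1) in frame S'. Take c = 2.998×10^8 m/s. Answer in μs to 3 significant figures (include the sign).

Δt' ≈ 8.68 μs

γ = 1/√(1 − 0.378²) = 1.0801
Δt' = γ(Δt − vΔx/c²) = 1.0801 × (16.5 μs − 0.378×6710 m / (2.998×10^8 m/s))
= 1.0801 × (8.0398 μs) = 8.68 μs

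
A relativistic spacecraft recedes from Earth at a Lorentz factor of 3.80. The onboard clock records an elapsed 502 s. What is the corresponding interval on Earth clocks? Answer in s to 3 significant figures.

γ = 3.80 (given)
Time dilation: Δt = γτ₀ = 3.80 × 502 s = 1910 s

Δt ≈ 1910 s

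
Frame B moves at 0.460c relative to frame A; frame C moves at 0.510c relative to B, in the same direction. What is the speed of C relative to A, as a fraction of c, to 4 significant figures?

Compose boost 2: (0.510 + 0.460)/(1 + 0.510×0.460) = 0.9700/1.23460 = 0.7857

u ≈ 0.7857c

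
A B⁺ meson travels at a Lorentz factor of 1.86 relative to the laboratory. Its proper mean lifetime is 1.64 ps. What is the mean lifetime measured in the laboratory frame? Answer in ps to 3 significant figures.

Δt ≈ 3.05 ps

γ = 1.86 (given)
Time dilation: Δt = γτ₀ = 1.86 × 1.64 ps = 3.05 ps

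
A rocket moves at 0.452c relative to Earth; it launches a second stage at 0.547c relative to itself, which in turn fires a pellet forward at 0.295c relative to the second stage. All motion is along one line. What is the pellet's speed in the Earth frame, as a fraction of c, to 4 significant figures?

Compose boost 2: (0.547 + 0.452)/(1 + 0.547×0.452) = 0.9990/1.24724 = 0.800966
Compose boost 3: (0.295 + 0.800966)/(1 + 0.295×0.800966) = 1.09597/1.23628 = 0.8865

u ≈ 0.8865c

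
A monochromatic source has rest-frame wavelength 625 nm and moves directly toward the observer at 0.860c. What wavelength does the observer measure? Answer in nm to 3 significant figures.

λ_obs ≈ 171 nm

Relativistic Doppler: λ_obs = λ_src √((1−β)/(1+β))
= 625 × √(0.14000/1.8600) = 625 × 0.27435 = 171 nm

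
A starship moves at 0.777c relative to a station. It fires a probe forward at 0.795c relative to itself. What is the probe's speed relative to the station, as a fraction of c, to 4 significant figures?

Relativistic velocity addition: u = (u' + v)/(1 + u'v/c²)
= (0.795 + 0.777)/(1 + 0.795×0.777) = 1.572/1.61772 = 0.9717

u ≈ 0.9717c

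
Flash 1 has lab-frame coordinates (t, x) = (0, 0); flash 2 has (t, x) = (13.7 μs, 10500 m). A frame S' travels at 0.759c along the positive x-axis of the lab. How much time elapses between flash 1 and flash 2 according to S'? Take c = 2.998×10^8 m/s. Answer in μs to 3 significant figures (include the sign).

Δt' ≈ -19.8 μs

γ = 1/√(1 − 0.759²) = 1.5359
Δt' = γ(Δt − vΔx/c²) = 1.5359 × (13.7 μs − 0.759×10500 m / (2.998×10^8 m/s))
= 1.5359 × (-12.883 μs) = -19.8 μs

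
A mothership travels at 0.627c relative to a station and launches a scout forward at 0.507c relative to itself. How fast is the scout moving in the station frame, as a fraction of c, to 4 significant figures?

Compose boost 2: (0.507 + 0.627)/(1 + 0.507×0.627) = 1.134/1.31789 = 0.8605

u ≈ 0.8605c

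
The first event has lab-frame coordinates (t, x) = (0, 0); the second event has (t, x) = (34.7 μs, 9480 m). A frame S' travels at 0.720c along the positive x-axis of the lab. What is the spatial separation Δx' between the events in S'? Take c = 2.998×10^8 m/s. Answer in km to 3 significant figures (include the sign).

γ = 1/√(1 − 0.720²) = 1.4410
Δx' = γ(Δx − vΔt) = 1.4410 × (9480 m − 0.720×(2.998×10^8 m/s)×34.7×10^-6 s)
= 1.4410 × (1989.8 m) = 2.87 km

Δx' ≈ 2.87 km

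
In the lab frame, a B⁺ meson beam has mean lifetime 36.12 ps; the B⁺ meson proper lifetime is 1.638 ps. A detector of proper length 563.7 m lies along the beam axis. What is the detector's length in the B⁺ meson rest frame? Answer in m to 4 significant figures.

L ≈ 25.56 m

Time dilation ⇒ γ = Δt/τ₀ = 36.12/1.638 = 22.0513
Length contraction: L = L₀/γ = 563.7/22.0513 = 25.56 m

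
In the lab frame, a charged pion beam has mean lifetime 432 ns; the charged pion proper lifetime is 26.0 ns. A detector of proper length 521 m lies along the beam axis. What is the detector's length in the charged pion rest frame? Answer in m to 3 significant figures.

L ≈ 31.4 m

Time dilation ⇒ γ = Δt/τ₀ = 432/26.0 = 16.615
Length contraction: L = L₀/γ = 521/16.615 = 31.4 m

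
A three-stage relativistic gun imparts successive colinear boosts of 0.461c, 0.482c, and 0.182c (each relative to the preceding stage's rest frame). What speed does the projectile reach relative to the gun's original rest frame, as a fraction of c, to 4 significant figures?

Compose boost 2: (0.482 + 0.461)/(1 + 0.482×0.461) = 0.9430/1.22220 = 0.771558
Compose boost 3: (0.182 + 0.771558)/(1 + 0.182×0.771558) = 0.953558/1.14042 = 0.8361

u ≈ 0.8361c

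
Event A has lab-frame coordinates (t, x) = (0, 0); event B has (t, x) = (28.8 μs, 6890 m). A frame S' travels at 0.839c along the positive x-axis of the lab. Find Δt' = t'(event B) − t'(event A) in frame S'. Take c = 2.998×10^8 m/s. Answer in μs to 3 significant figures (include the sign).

γ = 1/√(1 − 0.839²) = 1.8378
Δt' = γ(Δt − vΔx/c²) = 1.8378 × (28.8 μs − 0.839×6890 m / (2.998×10^8 m/s))
= 1.8378 × (9.5181 μs) = 17.5 μs

Δt' ≈ 17.5 μs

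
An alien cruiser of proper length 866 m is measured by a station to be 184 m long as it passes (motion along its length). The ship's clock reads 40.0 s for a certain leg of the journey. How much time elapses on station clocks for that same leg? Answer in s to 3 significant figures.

Δt ≈ 188 s

Length contraction ⇒ γ = L₀/L = 866/184 = 4.7065
Time dilation: Δt = γτ₀ = 4.7065 × 40.0 s = 188 s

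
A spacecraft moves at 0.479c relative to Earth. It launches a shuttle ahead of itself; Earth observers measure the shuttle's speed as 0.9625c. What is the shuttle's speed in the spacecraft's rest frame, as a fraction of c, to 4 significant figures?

u' ≈ 0.8971c

Inverse velocity addition: u' = (u − v)/(1 − uv/c²)
= (0.9625 − 0.479)/(1 − 0.9625×0.479) = 0.4835/0.538963 = 0.8971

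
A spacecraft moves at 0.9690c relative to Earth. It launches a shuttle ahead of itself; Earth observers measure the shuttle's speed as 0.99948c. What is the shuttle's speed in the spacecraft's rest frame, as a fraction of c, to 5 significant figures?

Inverse velocity addition: u' = (u − v)/(1 − uv/c²)
= (0.99948 − 0.9690)/(1 − 0.99948×0.9690) = 0.030480/0.03150388 = 0.96750

u' ≈ 0.96750c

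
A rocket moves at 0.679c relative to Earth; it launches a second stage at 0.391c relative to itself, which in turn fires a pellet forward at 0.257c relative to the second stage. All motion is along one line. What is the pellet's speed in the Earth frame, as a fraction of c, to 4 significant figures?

Compose boost 2: (0.391 + 0.679)/(1 + 0.391×0.679) = 1.070/1.26549 = 0.845523
Compose boost 3: (0.257 + 0.845523)/(1 + 0.257×0.845523) = 1.10252/1.21730 = 0.9057

u ≈ 0.9057c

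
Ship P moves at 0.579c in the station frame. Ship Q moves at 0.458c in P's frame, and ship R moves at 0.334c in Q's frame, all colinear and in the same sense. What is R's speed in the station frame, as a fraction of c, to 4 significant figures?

Compose boost 2: (0.458 + 0.579)/(1 + 0.458×0.579) = 1.037/1.26518 = 0.819645
Compose boost 3: (0.334 + 0.819645)/(1 + 0.334×0.819645) = 1.15364/1.27376 = 0.9057

u ≈ 0.9057c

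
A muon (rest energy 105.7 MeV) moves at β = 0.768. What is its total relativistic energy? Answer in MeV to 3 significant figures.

E ≈ 165 MeV

γ = 1/√(1 − 0.768²) = 1.5614
E = γm₀c² = 1.5614 × 105.7 MeV = 165 MeV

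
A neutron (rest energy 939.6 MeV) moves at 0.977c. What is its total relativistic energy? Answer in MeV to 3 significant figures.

E ≈ 4410 MeV

γ = 1/√(1 − 0.977²) = 4.6896
E = γm₀c² = 4.6896 × 939.6 MeV = 4410 MeV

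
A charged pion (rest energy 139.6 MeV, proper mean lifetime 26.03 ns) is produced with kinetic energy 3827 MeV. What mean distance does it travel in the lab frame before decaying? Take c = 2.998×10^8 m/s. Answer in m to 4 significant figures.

γ = 1 + K/(m₀c²) = 1 + 3827/139.6 = 28.4140
β = √(1 − 1/γ²) = 0.999381
Dilated lifetime: γτ₀ = 28.4140 × 26.03 ns = 739.617 ns
d = βc·γτ₀ = 0.999381 × (2.998×10^8 m/s) × 7.39617×10^-7 s = 221.6 m

d ≈ 221.6 m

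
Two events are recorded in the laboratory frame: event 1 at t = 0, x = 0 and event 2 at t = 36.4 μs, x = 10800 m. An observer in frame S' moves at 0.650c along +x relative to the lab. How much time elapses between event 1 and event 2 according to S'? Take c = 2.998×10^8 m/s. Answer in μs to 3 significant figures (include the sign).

Δt' ≈ 17.1 μs

γ = 1/√(1 − 0.650²) = 1.3159
Δt' = γ(Δt − vΔx/c²) = 1.3159 × (36.4 μs − 0.650×10800 m / (2.998×10^8 m/s))
= 1.3159 × (12.984 μs) = 17.1 μs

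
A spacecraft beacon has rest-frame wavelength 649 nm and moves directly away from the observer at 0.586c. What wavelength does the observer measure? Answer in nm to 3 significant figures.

Relativistic Doppler: λ_obs = λ_src √((1+β)/(1−β))
= 649 × √(1.5860/0.41400) = 649 × 1.9573 = 1270 nm

λ_obs ≈ 1270 nm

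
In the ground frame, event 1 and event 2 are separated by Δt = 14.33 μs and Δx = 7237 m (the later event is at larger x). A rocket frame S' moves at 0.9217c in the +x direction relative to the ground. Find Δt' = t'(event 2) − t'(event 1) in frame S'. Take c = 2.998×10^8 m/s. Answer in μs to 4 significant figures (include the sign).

γ = 1/√(1 − 0.9217²) = 2.57796
Δt' = γ(Δt − vΔx/c²) = 2.57796 × (14.33 μs − 0.9217×7237 m / (2.998×10^8 m/s))
= 2.57796 × (-7.91931 μs) = -20.42 μs

Δt' ≈ -20.42 μs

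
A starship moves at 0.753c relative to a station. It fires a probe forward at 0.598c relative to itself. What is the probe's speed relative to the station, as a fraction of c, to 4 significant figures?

Relativistic velocity addition: u = (u' + v)/(1 + u'v/c²)
= (0.598 + 0.753)/(1 + 0.598×0.753) = 1.351/1.45029 = 0.9315

u ≈ 0.9315c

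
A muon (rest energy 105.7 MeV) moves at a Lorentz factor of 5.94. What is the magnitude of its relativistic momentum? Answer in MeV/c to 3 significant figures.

p ≈ 619 MeV/c

β = √(1 − 1/γ²) = √(1 − 1/5.94²) = 0.98573
p = γβm₀c = 5.94 × 0.98573 × 105.7 MeV/c = 619 MeV/c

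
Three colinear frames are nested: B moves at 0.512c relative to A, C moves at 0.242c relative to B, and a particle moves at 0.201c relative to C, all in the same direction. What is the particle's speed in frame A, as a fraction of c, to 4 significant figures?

u ≈ 0.7683c

Compose boost 2: (0.242 + 0.512)/(1 + 0.242×0.512) = 0.7540/1.12390 = 0.670876
Compose boost 3: (0.201 + 0.670876)/(1 + 0.201×0.670876) = 0.871876/1.13485 = 0.7683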